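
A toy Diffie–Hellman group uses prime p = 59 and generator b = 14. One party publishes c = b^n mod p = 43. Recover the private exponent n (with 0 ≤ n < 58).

17

Baby-step giant-step with m = ceil(sqrt(58)) = 8.
Baby table (14^j mod 59 for j=0..7):
  0:1  1:14  2:19  3:30  4:7  5:39  6:15  7:33
Giant step factor: 14^(-8) ≡ 53 (mod 59).
Scan 43·53^i mod 59 for i = 0, 1, …:
  i=0: 43   i=1: 37   i=2: 14
Match at i=2, j=1: n = 2·8 + 1 = 17.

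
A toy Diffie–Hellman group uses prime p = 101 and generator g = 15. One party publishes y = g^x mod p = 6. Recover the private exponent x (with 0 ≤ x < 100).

90

Baby-step giant-step with m = ceil(sqrt(100)) = 10.
Baby table (15^j mod 101 for j=0..9):
  0:1  1:15  2:23  3:42  4:24  5:57  6:47  7:99
  8:71  9:55
Giant step factor: 15^(-10) ≡ 6 (mod 101).
Scan 6·6^i mod 101 for i = 0, 1, …:
  i=0: 6   i=1: 36   i=2: 14   i=3: 84
  i=4: 100   i=5: 95   i=6: 65   i=7: 87
  i=8: 17   i=9: 1
Match at i=9, j=0: x = 9·10 + 0 = 90.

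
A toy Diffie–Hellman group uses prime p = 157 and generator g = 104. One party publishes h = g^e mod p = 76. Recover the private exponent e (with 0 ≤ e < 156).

Baby-step giant-step with m = ceil(sqrt(156)) = 13.
Baby table (104^j mod 157 for j=0..12):
  0:1  1:104  2:140  3:116  4:132  5:69  6:111  7:83
  8:154  9:2  10:51  11:123  12:75
Giant step factor: 104^(-13) ≡ 135 (mod 157).
Scan 76·135^i mod 157 for i = 0, 1, …:
  i=0: 76   i=1: 55   i=2: 46   i=3: 87
  i=4: 127   i=5: 32   i=6: 81   i=7: 102
  i=8: 111
Match at i=8, j=6: e = 8·13 + 6 = 110.

110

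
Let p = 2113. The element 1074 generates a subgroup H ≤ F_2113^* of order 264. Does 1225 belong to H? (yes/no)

yes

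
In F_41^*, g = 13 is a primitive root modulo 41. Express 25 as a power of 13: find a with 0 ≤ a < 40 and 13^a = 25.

Successive powers of 13 modulo 41:
  13^0=1  13^1=13  13^2=5  13^3=24  13^4=25
So 13^4 ≡ 25 (mod 41), giving a = 4.

4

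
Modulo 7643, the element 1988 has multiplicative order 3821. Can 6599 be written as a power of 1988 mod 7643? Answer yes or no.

no

6599 ∈ ⟨1988⟩ iff 6599^3821 ≡ 1 (mod 7643), since |⟨1988⟩| = 3821.
6599^3821 mod 7643 = 7642.
Since 7642 ≠ 1, 6599 does not lie in the subgroup.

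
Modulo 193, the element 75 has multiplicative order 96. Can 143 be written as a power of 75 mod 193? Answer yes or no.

143 ∈ ⟨75⟩ iff 143^96 ≡ 1 (mod 193), since |⟨75⟩| = 96.
143^96 mod 193 = 1.
Since 1 = 1, 143 lies in the subgroup.

yes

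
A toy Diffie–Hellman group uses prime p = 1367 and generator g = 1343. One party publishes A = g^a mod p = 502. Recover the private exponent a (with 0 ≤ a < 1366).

1009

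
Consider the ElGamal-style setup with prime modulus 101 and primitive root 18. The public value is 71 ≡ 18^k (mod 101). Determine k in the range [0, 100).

96

Baby-step giant-step with m = ceil(sqrt(100)) = 10.
Baby table (18^j mod 101 for j=0..9):
  0:1  1:18  2:21  3:75  4:37  5:60  6:70  7:48
  8:56  9:99
Giant step factor: 18^(-10) ≡ 14 (mod 101).
Scan 71·14^i mod 101 for i = 0, 1, …:
  i=0: 71   i=1: 85   i=2: 79   i=3: 96
  i=4: 31   i=5: 30   i=6: 16   i=7: 22
  i=8: 5   i=9: 70
Match at i=9, j=6: k = 9·10 + 6 = 96.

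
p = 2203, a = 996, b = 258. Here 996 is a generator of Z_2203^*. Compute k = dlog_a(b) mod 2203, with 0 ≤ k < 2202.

Baby-step giant-step with m = ceil(sqrt(2202)) = 47.
Baby table (996^j mod 2203 for j=0..46):
  0:1  1:996  2:666  3:233  4:753  5:968  6:1417  7:1412
  8:838  9:1914  10:749  11:1390  12:956  13:480  14:29  15:245
  16:1690  17:148  18:2010  19:1636  20:1439  21:1294  22:69  23:431
  24:1894  25:656  26:1288  27:702  28:841  29:496  30:544  31:2089
  32:1012  33:1181  34:2077  35:75  36:2001  37:1484  38:2054  39:1400
  40:2104  41:531  42:156  43:1166  44:355  45:1100  46:709
Giant step factor: 996^(-47) ≡ 763 (mod 2203).
Scan 258·763^i mod 2203 for i = 0, 1, …:
  i=0: 258   i=1: 787   i=2: 1265   i=3: 281
  i=4: 712   i=5: 1318   i=6: 1066   i=7: 451
  i=8: 445   i=9: 273     …   i=42: 1871
  i=43: 29
Match at i=43, j=14: k = 43·47 + 14 = 2035.

2035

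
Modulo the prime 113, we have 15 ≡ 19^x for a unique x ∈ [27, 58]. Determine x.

28

Compute 19^27 mod 113 = 90, then multiply by 19 repeatedly:
  19^27=90  19^28=15
Found 15 at exponent 28.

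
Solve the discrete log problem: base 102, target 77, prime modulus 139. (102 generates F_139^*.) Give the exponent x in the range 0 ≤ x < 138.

24

Successive powers of 102 modulo 139:
  102^0=1  102^1=102  102^2=118  102^3=82  102^4=24  102^5=85
  102^6=52  102^7=22  102^8=20  102^9=94  102^10=136  102^11=111
  102^12=63  102^13=32  102^14=67  102^15=23  102^16=122  102^17=73
  102^18=79  102^19=135  102^20=9  102^21=84  102^22=89  102^23=43
  102^24=77
So 102^24 ≡ 77 (mod 139), giving x = 24.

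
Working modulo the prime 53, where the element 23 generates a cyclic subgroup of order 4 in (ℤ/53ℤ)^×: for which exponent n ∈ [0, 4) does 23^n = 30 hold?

Successive powers of 23 modulo 53:
  23^0=1  23^1=23  23^2=52  23^3=30
So 23^3 ≡ 30 (mod 53), giving n = 3.

3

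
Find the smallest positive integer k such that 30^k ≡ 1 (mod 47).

46

The order of 30 must divide p − 1 = 46 = 2 · 23.
Divisors: 1, 2, 23, 46.
Check each in increasing order: 30^1 ≡ 30;  30^2 ≡ 7;  30^23 ≡ 46;  30^46 ≡ 1.
Smallest exponent giving 1 is 46.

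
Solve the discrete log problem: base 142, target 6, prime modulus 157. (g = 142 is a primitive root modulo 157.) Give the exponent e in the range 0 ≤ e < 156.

107

Baby-step giant-step with m = ceil(sqrt(156)) = 13.
Baby table (142^j mod 157 for j=0..12):
  0:1  1:142  2:68  3:79  4:71  5:34  6:118  7:114
  8:17  9:59  10:57  11:87  12:108
Giant step factor: 142^(-13) ≡ 135 (mod 157).
Scan 6·135^i mod 157 for i = 0, 1, …:
  i=0: 6   i=1: 25   i=2: 78   i=3: 11
  i=4: 72   i=5: 143   i=6: 151   i=7: 132
  i=8: 79
Match at i=8, j=3: e = 8·13 + 3 = 107.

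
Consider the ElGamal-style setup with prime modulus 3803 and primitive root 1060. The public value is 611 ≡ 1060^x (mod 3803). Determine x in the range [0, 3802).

Baby-step giant-step with m = ceil(sqrt(3802)) = 62.
Baby table (1060^j mod 3803 for j=0..61):
  0:1  1:1060  2:1715  3:66  4:1506  5:2903  6:553  7:518
  8:1448  9:2271  10:3764  11:493  12:1569  13:1229  14:2114  15:873
  16:1251  17:2616  18:573  19:2703  20:1521  21:3591  22:3460  23:1508
  24:1220  25:180  26:650  27:657  28:471  29:1067  30:1529  31:662
  32:1968  33:2036  34:1859  35:586  36:1271  37:998  38:646  39:220
  40:1217  41:803  42:3111  43:459  44:3559  45:3767  46:3673  47:2911
  48:1427  49:2829  50:1976  51:2910  52:367  53:1114  54:1910  55:1404
  56:1267  57:561  58:1392  59:3759  60:2799  61:600
Giant step factor: 1060^(-62) ≡ 643 (mod 3803).
Scan 611·643^i mod 3803 for i = 0, 1, …:
  i=0: 611   i=1: 1164   i=2: 3064   i=3: 198
  i=4: 1815   i=5: 3327   i=6: 1975   i=7: 3526
  i=8: 630   i=9: 1972     …   i=55: 1178
  i=56: 657
Match at i=56, j=27: x = 56·62 + 27 = 3499.

3499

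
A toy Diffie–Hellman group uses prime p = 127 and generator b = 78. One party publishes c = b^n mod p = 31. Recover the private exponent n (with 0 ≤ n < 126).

Baby-step giant-step with m = ceil(sqrt(126)) = 12.
Baby table (78^j mod 127 for j=0..11):
  0:1  1:78  2:115  3:80  4:17  5:56  6:50  7:90
  8:35  9:63  10:88  11:6
Giant step factor: 78^(-12) ≡ 73 (mod 127).
Scan 31·73^i mod 127 for i = 0, 1, …:
  i=0: 31   i=1: 104   i=2: 99   i=3: 115
Match at i=3, j=2: n = 3·12 + 2 = 38.

38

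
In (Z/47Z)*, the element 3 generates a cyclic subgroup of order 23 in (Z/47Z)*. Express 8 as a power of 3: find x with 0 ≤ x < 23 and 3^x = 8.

5

Successive powers of 3 modulo 47:
  3^0=1  3^1=3  3^2=9  3^3=27  3^4=34  3^5=8
So 3^5 ≡ 8 (mod 47), giving x = 5.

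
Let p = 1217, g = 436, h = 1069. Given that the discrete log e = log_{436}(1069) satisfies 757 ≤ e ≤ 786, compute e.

Compute 436^757 mod 1217 = 1137, then multiply by 436 repeatedly:
  436^757=1137  436^758=413  436^759=1169  436^760=978  436^761=458
  436^762=100  436^763=1005  436^764=60  436^765=603  436^766=36
  436^767=1092  436^768=265  436^769=1142  436^770=159  436^771=1172
  436^772=1069
Found 1069 at exponent 772.

772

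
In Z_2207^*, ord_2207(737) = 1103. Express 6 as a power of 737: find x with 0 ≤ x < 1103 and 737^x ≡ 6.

103

Baby-step giant-step with m = ceil(sqrt(1103)) = 34.
Baby table (737^j mod 2207 for j=0..33):
  0:1  1:737  2:247  3:1065  4:1420  5:422  6:2034  7:505
  8:1409  9:1143  10:1524  11:2032  12:1238  13:915  14:1220  15:891
  16:1188  17:1584  18:2112  19:609  20:812  21:347  22:1934  23:1843
  24:986  25:579  26:772  27:1765  28:882  29:1176  30:1568  31:1355
  32:1071  33:1428
Giant step factor: 737^(-34) ≡ 539 (mod 2207).
Scan 6·539^i mod 2207 for i = 0, 1, …:
  i=0: 6   i=1: 1027   i=2: 1803   i=3: 737
Match at i=3, j=1: x = 3·34 + 1 = 103.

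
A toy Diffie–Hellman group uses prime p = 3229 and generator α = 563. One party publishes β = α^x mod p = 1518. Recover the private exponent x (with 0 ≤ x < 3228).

Baby-step giant-step with m = ceil(sqrt(3228)) = 57.
Baby table (563^j mod 3229 for j=0..56):
  0:1  1:563  2:527  3:2862  4:35  5:331  6:2300  7:71
  8:1225  9:1898  10:3004  11:2485  12:898  13:1850  14:1812  15:3021
  16:2369  17:170  18:2069  19:2407  20:2190  21:2721  22:1377  23:291
  24:2383  25:1594  26:2989  27:498  28:2680  29:897  30:1287  31:1285
  32:159  33:2334  34:3068  35:2998  36:2336  37:965  38:823  39:1602
  40:1035  41:1485  42:2973  43:1177  44:706  45:311  46:727  47:2447
  48:2107  49:1198  50:2842  51:1691  52:2707  53:3182  54:2600  55:1063
  56:1104
Giant step factor: 563^(-57) ≡ 1588 (mod 3229).
Scan 1518·1588^i mod 3229 for i = 0, 1, …:
  i=0: 1518   i=1: 1750   i=2: 2060   i=3: 303
  i=4: 43   i=5: 475   i=6: 1943   i=7: 1789
  i=8: 2641   i=9: 2666     …   i=36: 2468
  i=37: 2407
Match at i=37, j=19: x = 37·57 + 19 = 2128.

2128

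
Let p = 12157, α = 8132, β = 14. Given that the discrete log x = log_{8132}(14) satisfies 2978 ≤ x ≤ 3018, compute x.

2998

Compute 8132^2978 mod 12157 = 10148, then multiply by 8132 repeatedly:
  8132^2978=10148  8132^2979=1820  8132^2980=5171  8132^2981=11666  8132^2982=6841
  8132^2983=580  8132^2984=11801  8132^2985=10531  8132^2986=4184  8132^2987=9002
  8132^2988=6967  8132^2989=4024  8132^2990=8681  8132^2991=10350  8132^2992=3289
  8132^2993=748  8132^2994=4236  8132^2995=6371  8132^2996=7995  8132^2997=11861
  8132^2998=14
Found 14 at exponent 2998.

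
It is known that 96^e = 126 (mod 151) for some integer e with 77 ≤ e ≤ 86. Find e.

Compute 96^77 mod 151 = 146, then multiply by 96 repeatedly:
  96^77=146  96^78=124  96^79=126
Found 126 at exponent 79.

79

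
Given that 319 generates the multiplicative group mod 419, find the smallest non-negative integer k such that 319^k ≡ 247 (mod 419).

183

Baby-step giant-step with m = ceil(sqrt(418)) = 21.
Baby table (319^j mod 419 for j=0..20):
  0:1  1:319  2:363  3:153  4:203  5:231  6:364  7:53
  8:147  9:384  10:148  11:284  12:92  13:18  14:295  15:249
  16:240  17:302  18:387  19:267  20:116
Giant step factor: 319^(-21) ≡ 346 (mod 419).
Scan 247·346^i mod 419 for i = 0, 1, …:
  i=0: 247   i=1: 405   i=2: 184   i=3: 395
  i=4: 76   i=5: 318   i=6: 250   i=7: 186
  i=8: 249
Match at i=8, j=15: k = 8·21 + 15 = 183.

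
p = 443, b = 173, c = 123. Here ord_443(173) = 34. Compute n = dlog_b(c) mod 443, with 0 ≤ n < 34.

Successive powers of 173 modulo 443:
  173^0=1  173^1=173  173^2=248  173^3=376  173^4=370  173^5=218
  173^6=59  173^7=18  173^8=13  173^9=34  173^10=123
So 173^10 ≡ 123 (mod 443), giving n = 10.

10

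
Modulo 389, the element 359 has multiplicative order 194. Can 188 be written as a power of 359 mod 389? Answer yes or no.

188 ∈ ⟨359⟩ iff 188^194 ≡ 1 (mod 389), since |⟨359⟩| = 194.
188^194 mod 389 = 388.
Since 388 ≠ 1, 188 does not lie in the subgroup.

no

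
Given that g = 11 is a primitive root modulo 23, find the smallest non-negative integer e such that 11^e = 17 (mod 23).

Successive powers of 11 modulo 23:
  11^0=1  11^1=11  11^2=6  11^3=20  11^4=13  11^5=5
  11^6=9  11^7=7  11^8=8  11^9=19  11^10=2  11^11=22
  11^12=12  11^13=17
So 11^13 ≡ 17 (mod 23), giving e = 13.

13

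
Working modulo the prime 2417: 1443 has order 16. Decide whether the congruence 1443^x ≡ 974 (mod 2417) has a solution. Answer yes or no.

yes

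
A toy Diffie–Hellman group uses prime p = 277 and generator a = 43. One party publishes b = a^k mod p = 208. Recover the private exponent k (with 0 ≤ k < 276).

Baby-step giant-step with m = ceil(sqrt(276)) = 17.
Baby table (43^j mod 277 for j=0..16):
  0:1  1:43  2:187  3:8  4:67  5:111  6:64  7:259
  8:57  9:235  10:133  11:179  12:218  13:233  14:47  15:82
  16:202
Giant step factor: 43^(-17) ≡ 14 (mod 277).
Scan 208·14^i mod 277 for i = 0, 1, …:
  i=0: 208   i=1: 142   i=2: 49   i=3: 132
  i=4: 186   i=5: 111
Match at i=5, j=5: k = 5·17 + 5 = 90.

90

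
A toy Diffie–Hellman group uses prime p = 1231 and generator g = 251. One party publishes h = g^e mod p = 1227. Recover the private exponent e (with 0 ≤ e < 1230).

289

Baby-step giant-step with m = ceil(sqrt(1230)) = 36.
Baby table (251^j mod 1231 for j=0..35):
  0:1  1:251  2:220  3:1056  4:391  5:892  6:1081  7:511
  8:237  9:399  10:438  11:379  12:342  13:903  14:149  15:469
  16:774  17:1007  18:402  19:1191  20:1039  21:1048  22:845  23:363
  24:19  25:1076  26:487  27:368  28:43  29:945  30:843  31:1092
  32:810  33:195  34:936  35:1046
Giant step factor: 251^(-36) ≡ 908 (mod 1231).
Scan 1227·908^i mod 1231 for i = 0, 1, …:
  i=0: 1227   i=1: 61   i=2: 1224   i=3: 1030
  i=4: 911   i=5: 1187   i=6: 671   i=7: 1154
  i=8: 251
Match at i=8, j=1: e = 8·36 + 1 = 289.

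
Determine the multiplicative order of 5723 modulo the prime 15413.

The order of 5723 must divide p − 1 = 15412 = 2^2 · 3853.
Divisors: 1, 2, 4, 3853, 7706, 15412.
Check each in increasing order: 5723^1 ≡ 5723;  5723^2 ≡ 104;  5723^4 ≡ 10816;  5723^3853 ≡ 15412;  5723^7706 ≡ 1.
Smallest exponent giving 1 is 7706.

7706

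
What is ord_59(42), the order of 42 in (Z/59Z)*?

The order of 42 must divide p − 1 = 58 = 2 · 29.
Divisors: 1, 2, 29, 58.
Check each in increasing order: 42^1 ≡ 42;  42^2 ≡ 53;  42^29 ≡ 58;  42^58 ≡ 1.
Smallest exponent giving 1 is 58.

58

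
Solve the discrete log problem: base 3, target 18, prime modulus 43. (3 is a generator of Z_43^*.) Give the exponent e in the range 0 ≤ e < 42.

29

Successive powers of 3 modulo 43:
  3^0=1  3^1=3  3^2=9  3^3=27  3^4=38  3^5=28
  3^6=41  3^7=37  3^8=25  3^9=32  3^10=10  3^11=30
  3^12=4  3^13=12  3^14=36  3^15=22  3^16=23  3^17=26
  3^18=35  3^19=19  3^20=14  3^21=42  3^22=40  3^23=34
  3^24=16  3^25=5  3^26=15  3^27=2  3^28=6  3^29=18
So 3^29 ≡ 18 (mod 43), giving e = 29.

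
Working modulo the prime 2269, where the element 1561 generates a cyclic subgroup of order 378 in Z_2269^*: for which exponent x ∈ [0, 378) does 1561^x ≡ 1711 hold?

276

Baby-step giant-step with m = ceil(sqrt(378)) = 20.
Baby table (1561^j mod 2269 for j=0..19):
  0:1  1:1561  2:2084  3:1647  4:190  5:1620  6:1154  7:2077
  8:2065  9:1485  10:1436  11:2093  12:2082  13:794  14:560  15:595
  16:774  17:1106  18:2026  19:1869
Giant step factor: 1561^(-20) ≡ 1623 (mod 2269).
Scan 1711·1623^i mod 2269 for i = 0, 1, …:
  i=0: 1711   i=1: 1966   i=2: 604   i=3: 84
  i=4: 192   i=5: 763   i=6: 1744   i=7: 1069
  i=8: 1471   i=9: 445   i=10: 693   i=11: 1584
  i=12: 55   i=13: 774
Match at i=13, j=16: x = 13·20 + 16 = 276.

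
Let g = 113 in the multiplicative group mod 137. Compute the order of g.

136

The order of 113 must divide p − 1 = 136 = 2^3 · 17.
Divisors: 1, 2, 4, 8, 17, 34, 68, 136.
Check each in increasing order: 113^1 ≡ 113;  113^2 ≡ 28;  113^4 ≡ 99;  113^8 ≡ 74;  113^17 ≡ 96;  113^34 ≡ 37;  113^68 ≡ 136;  113^136 ≡ 1.
Smallest exponent giving 1 is 136.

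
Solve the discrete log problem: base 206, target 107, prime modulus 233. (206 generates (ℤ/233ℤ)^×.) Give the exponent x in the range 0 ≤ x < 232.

60

Baby-step giant-step with m = ceil(sqrt(232)) = 16.
Baby table (206^j mod 233 for j=0..15):
  0:1  1:206  2:30  3:122  4:201  5:165  6:205  7:57
  8:92  9:79  10:197  11:40  12:85  13:35  14:220  15:118
Giant step factor: 206^(-16) ≡ 46 (mod 233).
Scan 107·46^i mod 233 for i = 0, 1, …:
  i=0: 107   i=1: 29   i=2: 169   i=3: 85
Match at i=3, j=12: x = 3·16 + 12 = 60.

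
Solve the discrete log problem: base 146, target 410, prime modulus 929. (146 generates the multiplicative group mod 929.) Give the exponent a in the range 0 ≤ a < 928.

833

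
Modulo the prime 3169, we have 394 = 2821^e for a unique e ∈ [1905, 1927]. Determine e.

1913

Compute 2821^1905 mod 3169 = 2083, then multiply by 2821 repeatedly:
  2821^1905=2083  2821^1906=817  2821^1907=894  2821^1908=2619  2821^1909=1260
  2821^1910=2011  2821^1911=521  2821^1912=2494  2821^1913=394
Found 394 at exponent 1913.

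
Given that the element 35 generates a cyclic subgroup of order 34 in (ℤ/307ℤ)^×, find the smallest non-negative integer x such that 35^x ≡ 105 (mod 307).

20

Successive powers of 35 modulo 307:
  35^0=1  35^1=35  35^2=304  35^3=202  35^4=9  35^5=8
  35^6=280  35^7=283  35^8=81  35^9=72  35^10=64  35^11=91
  35^12=115  35^13=34  35^14=269  35^15=205  35^16=114  35^17=306
  35^18=272  35^19=3  35^20=105
So 35^20 ≡ 105 (mod 307), giving x = 20.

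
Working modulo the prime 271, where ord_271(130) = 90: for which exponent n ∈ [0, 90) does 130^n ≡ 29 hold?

Baby-step giant-step with m = ceil(sqrt(90)) = 10.
Baby table (130^j mod 271 for j=0..9):
  0:1  1:130  2:98  3:3  4:119  5:23  6:9  7:86
  8:69  9:27
Giant step factor: 130^(-10) ≡ 125 (mod 271).
Scan 29·125^i mod 271 for i = 0, 1, …:
  i=0: 29   i=1: 102   i=2: 13   i=3: 270
  i=4: 146   i=5: 93   i=6: 243   i=7: 23
Match at i=7, j=5: n = 7·10 + 5 = 75.

75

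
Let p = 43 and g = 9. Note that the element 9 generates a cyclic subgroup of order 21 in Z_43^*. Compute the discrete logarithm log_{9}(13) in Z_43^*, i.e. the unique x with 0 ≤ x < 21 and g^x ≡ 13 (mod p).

16

Successive powers of 9 modulo 43:
  9^0=1  9^1=9  9^2=38  9^3=41  9^4=25  9^5=10
  9^6=4  9^7=36  9^8=23  9^9=35  9^10=14  9^11=40
  9^12=16  9^13=15  9^14=6  9^15=11  9^16=13
So 9^16 ≡ 13 (mod 43), giving x = 16.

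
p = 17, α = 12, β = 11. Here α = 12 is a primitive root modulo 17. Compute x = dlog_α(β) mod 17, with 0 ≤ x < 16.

Successive powers of 12 modulo 17:
  12^0=1  12^1=12  12^2=8  12^3=11
So 12^3 ≡ 11 (mod 17), giving x = 3.

3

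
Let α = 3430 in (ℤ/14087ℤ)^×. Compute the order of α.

14086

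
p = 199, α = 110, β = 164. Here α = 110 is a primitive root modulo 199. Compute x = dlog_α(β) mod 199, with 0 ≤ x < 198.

37

Baby-step giant-step with m = ceil(sqrt(198)) = 15.
Baby table (110^j mod 199 for j=0..14):
  0:1  1:110  2:160  3:88  4:128  5:150  6:182  7:120
  8:66  9:96  10:13  11:37  12:90  13:149  14:72
Giant step factor: 110^(-15) ≡ 194 (mod 199).
Scan 164·194^i mod 199 for i = 0, 1, …:
  i=0: 164   i=1: 175   i=2: 120
Match at i=2, j=7: x = 2·15 + 7 = 37.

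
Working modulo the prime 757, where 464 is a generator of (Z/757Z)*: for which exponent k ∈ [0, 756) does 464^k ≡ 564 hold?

491

Baby-step giant-step with m = ceil(sqrt(756)) = 28.
Baby table (464^j mod 757 for j=0..27):
  0:1  1:464  2:308  3:596  4:239  5:374  6:183  7:128
  8:346  9:60  10:588  11:312  12:181  13:714  14:487  15:382
  16:110  17:321  18:572  19:458  20:552  21:262  22:448  23:454
  24:210  25:544  26:335  27:255
Giant step factor: 464^(-28) ≡ 674 (mod 757).
Scan 564·674^i mod 757 for i = 0, 1, …:
  i=0: 564   i=1: 122   i=2: 472   i=3: 188
  i=4: 293   i=5: 662   i=6: 315   i=7: 350
  i=8: 473   i=9: 105     …   i=16: 41
  i=17: 382
Match at i=17, j=15: k = 17·28 + 15 = 491.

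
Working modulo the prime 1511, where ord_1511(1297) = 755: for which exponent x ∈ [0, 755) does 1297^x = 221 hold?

Baby-step giant-step with m = ceil(sqrt(755)) = 28.
Baby table (1297^j mod 1511 for j=0..27):
  0:1  1:1297  2:466  3:2  4:1083  5:932  6:4  7:655
  8:353  9:8  10:1310  11:706  12:16  13:1109  14:1412  15:32
  16:707  17:1313  18:64  19:1414  20:1115  21:128  22:1317  23:719
  24:256  25:1123  26:1438  27:512
Giant step factor: 1297^(-28) ≡ 995 (mod 1511).
Scan 221·995^i mod 1511 for i = 0, 1, …:
  i=0: 221   i=1: 800   i=2: 1214   i=3: 641
  i=4: 153   i=5: 1135   i=6: 608   i=7: 560
  i=8: 1152   i=9: 902     …   i=22: 1429
  i=23: 4
Match at i=23, j=6: x = 23·28 + 6 = 650.

650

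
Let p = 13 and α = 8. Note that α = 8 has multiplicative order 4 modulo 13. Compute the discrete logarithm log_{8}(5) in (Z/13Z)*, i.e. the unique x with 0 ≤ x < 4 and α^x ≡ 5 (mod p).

3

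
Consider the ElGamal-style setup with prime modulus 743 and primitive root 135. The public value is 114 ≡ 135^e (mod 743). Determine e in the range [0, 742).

584

Baby-step giant-step with m = ceil(sqrt(742)) = 28.
Baby table (135^j mod 743 for j=0..27):
  0:1  1:135  2:393  3:302  4:648  5:549  6:558  7:287
  8:109  9:598  10:486  11:226  12:47  13:401  14:639  15:77
  16:736  17:541  18:221  19:115  20:665  21:615  22:552  23:220
  24:723  25:272  26:313  27:647
Giant step factor: 135^(-28) ≡ 271 (mod 743).
Scan 114·271^i mod 743 for i = 0, 1, …:
  i=0: 114   i=1: 431   i=2: 150   i=3: 528
  i=4: 432   i=5: 421   i=6: 412   i=7: 202
  i=8: 503   i=9: 344     …   i=19: 636
  i=20: 723
Match at i=20, j=24: e = 20·28 + 24 = 584.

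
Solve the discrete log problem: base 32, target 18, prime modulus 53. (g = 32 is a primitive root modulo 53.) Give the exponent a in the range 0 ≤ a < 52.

7

Baby-step giant-step with m = ceil(sqrt(52)) = 8.
Baby table (32^j mod 53 for j=0..7):
  0:1  1:32  2:17  3:14  4:24  5:26  6:37  7:18
Giant step factor: 32^(-8) ≡ 15 (mod 53).
Scan 18·15^i mod 53 for i = 0, 1, …:
  i=0: 18
Match at i=0, j=7: a = 0·8 + 7 = 7.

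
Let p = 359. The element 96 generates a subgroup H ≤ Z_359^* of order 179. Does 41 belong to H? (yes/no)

yes

41 ∈ ⟨96⟩ iff 41^179 ≡ 1 (mod 359), since |⟨96⟩| = 179.
41^179 mod 359 = 1.
Since 1 = 1, 41 lies in the subgroup.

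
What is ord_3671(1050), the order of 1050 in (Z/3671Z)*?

1835

The order of 1050 must divide p − 1 = 3670 = 2 · 5 · 367.
Divisors: 1, 2, 5, 10, 367, 734, 1835, 3670.
Check each in increasing order: 1050^1 ≡ 1050;  1050^2 ≡ 1200;  1050^5 ≡ 3204;  1050^10 ≡ 1500;  1050^367 ≡ 996;  1050^734 ≡ 846;  1050^1835 ≡ 1.
Smallest exponent giving 1 is 1835.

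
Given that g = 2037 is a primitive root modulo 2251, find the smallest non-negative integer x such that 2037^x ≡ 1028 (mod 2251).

Baby-step giant-step with m = ceil(sqrt(2250)) = 48.
Baby table (2037^j mod 2251 for j=0..47):
  0:1  1:2037  2:776  3:510  4:1159  5:1835  6:1235  7:1328
  8:1685  9:1821  10:1980  11:1719  12:1298  13:1352  14:1051  15:186
  16:714  17:272  18:318  19:1729  20:1409  21:108  22:1649  23:521
  24:1056  25:1367  26:92  27:571  28:1611  29:1900  30:831  31:2246
  32:1070  33:622  34:1952  35:958  36:2080  37:578  38:113  39:579
  40:2150  41:1355  42:409  43:263  44:2244  45:1498  46:1321  47:932
Giant step factor: 2037^(-48) ≡ 2203 (mod 2251).
Scan 1028·2203^i mod 2251 for i = 0, 1, …:
  i=0: 1028   i=1: 178   i=2: 460   i=3: 430
  i=4: 1870   i=5: 280   i=6: 66   i=7: 1334
  i=8: 1247   i=9: 921     …   i=25: 2093
  i=26: 831
Match at i=26, j=30: x = 26·48 + 30 = 1278.

1278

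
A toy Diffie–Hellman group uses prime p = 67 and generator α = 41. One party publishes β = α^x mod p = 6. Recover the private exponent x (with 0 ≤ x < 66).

2

Baby-step giant-step with m = ceil(sqrt(66)) = 9.
Baby table (41^j mod 67 for j=0..8):
  0:1  1:41  2:6  3:45  4:36  5:2  6:15  7:12
  8:23
Giant step factor: 41^(-9) ≡ 27 (mod 67).
Scan 6·27^i mod 67 for i = 0, 1, …:
  i=0: 6
Match at i=0, j=2: x = 0·9 + 2 = 2.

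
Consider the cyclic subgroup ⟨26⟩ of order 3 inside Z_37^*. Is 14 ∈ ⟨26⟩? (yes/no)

no

⟨26⟩ has order 3; its elements mod 37 are {1, 10, 26}.
14 is not in this set.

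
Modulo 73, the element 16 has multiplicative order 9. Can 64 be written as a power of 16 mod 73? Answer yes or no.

yes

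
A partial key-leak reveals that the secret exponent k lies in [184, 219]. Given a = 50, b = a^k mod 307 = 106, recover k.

Compute 50^184 mod 307 = 87, then multiply by 50 repeatedly:
  50^184=87  50^185=52  50^186=144  50^187=139  50^188=196
  50^189=283  50^190=28  50^191=172  50^192=4  50^193=200
  50^194=176  50^195=204  50^196=69  50^197=73  50^198=273
  50^199=142  50^200=39  50^201=108  50^202=181  50^203=147
  50^204=289  50^205=21  50^206=129  50^207=3  50^208=150
  50^209=132  50^210=153  50^211=282  50^212=285  50^213=128
  50^214=260  50^215=106
Found 106 at exponent 215.

215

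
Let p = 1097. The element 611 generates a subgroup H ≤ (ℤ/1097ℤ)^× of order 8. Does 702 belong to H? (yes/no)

no

702 ∈ ⟨611⟩ iff 702^8 ≡ 1 (mod 1097), since |⟨611⟩| = 8.
702^8 mod 1097 = 93.
Since 93 ≠ 1, 702 does not lie in the subgroup.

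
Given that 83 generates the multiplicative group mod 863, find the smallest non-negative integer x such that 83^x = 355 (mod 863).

283

Baby-step giant-step with m = ceil(sqrt(862)) = 30.
Baby table (83^j mod 863 for j=0..29):
  0:1  1:83  2:848  3:481  4:225  5:552  6:77  7:350
  8:571  9:791  10:65  11:217  12:751  13:197  14:817  15:497
  16:690  17:312  18:6  19:498  20:773  21:297  22:487  23:723
  24:462  25:374  26:837  27:431  28:390  29:439
Giant step factor: 83^(-30) ≡ 122 (mod 863).
Scan 355·122^i mod 863 for i = 0, 1, …:
  i=0: 355   i=1: 160   i=2: 534   i=3: 423
  i=4: 689   i=5: 347   i=6: 47   i=7: 556
  i=8: 518   i=9: 197
Match at i=9, j=13: x = 9·30 + 13 = 283.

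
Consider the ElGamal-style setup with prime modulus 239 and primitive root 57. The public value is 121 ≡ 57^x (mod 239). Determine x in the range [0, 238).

Baby-step giant-step with m = ceil(sqrt(238)) = 16.
Baby table (57^j mod 239 for j=0..15):
  0:1  1:57  2:142  3:207  4:88  5:236  6:68  7:52
  8:96  9:214  10:9  11:35  12:83  13:190  14:75  15:212
Giant step factor: 57^(-16) ≡ 66 (mod 239).
Scan 121·66^i mod 239 for i = 0, 1, …:
  i=0: 121   i=1: 99   i=2: 81   i=3: 88
Match at i=3, j=4: x = 3·16 + 4 = 52.

52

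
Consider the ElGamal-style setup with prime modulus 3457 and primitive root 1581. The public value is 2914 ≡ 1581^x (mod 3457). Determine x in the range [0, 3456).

Baby-step giant-step with m = ceil(sqrt(3456)) = 59.
Baby table (1581^j mod 3457 for j=0..58):
  0:1  1:1581  2:150  3:2074  4:1758  5:3427  6:968  7:2414
  8:6  9:2572  10:900  11:2073  12:177  13:3277  14:2351  15:656
  16:36  17:1604  18:1943  19:2067  20:1062  21:2377  22:278  23:479
  24:216  25:2710  26:1287  27:2031  28:2915  29:434  30:1668  31:2874
  32:1296  33:2432  34:808  35:1815  36:205  37:2604  38:3094  39:3416
  40:862  41:764  42:1391  43:519  44:1230  45:1796  46:1279  47:3211
  48:1715  49:1127  50:1432  51:3114  52:466  53:405  54:760  55:1981
  56:3376  57:3305  58:1678
Giant step factor: 1581^(-59) ≡ 939 (mod 3457).
Scan 2914·939^i mod 3457 for i = 0, 1, …:
  i=0: 2914   i=1: 1759   i=2: 2712   i=3: 2216
  i=4: 3167   i=5: 793   i=6: 1372   i=7: 2304
  i=8: 2831   i=9: 3333     …   i=20: 1055
  i=21: 1943
Match at i=21, j=18: x = 21·59 + 18 = 1257.

1257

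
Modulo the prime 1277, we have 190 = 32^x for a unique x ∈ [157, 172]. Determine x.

158

Compute 32^157 mod 1277 = 405, then multiply by 32 repeatedly:
  32^157=405  32^158=190
Found 190 at exponent 158.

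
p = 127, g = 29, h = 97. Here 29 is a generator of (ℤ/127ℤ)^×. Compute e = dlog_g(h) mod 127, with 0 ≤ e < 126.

41

Baby-step giant-step with m = ceil(sqrt(126)) = 12.
Baby table (29^j mod 127 for j=0..11):
  0:1  1:29  2:79  3:5  4:18  5:14  6:25  7:90
  8:70  9:125  10:69  11:96
Giant step factor: 29^(-12) ≡ 38 (mod 127).
Scan 97·38^i mod 127 for i = 0, 1, …:
  i=0: 97   i=1: 3   i=2: 114   i=3: 14
Match at i=3, j=5: e = 3·12 + 5 = 41.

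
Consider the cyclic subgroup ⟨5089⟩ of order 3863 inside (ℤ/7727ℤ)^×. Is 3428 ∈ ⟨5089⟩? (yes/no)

3428 ∈ ⟨5089⟩ iff 3428^3863 ≡ 1 (mod 7727), since |⟨5089⟩| = 3863.
3428^3863 mod 7727 = 7726.
Since 7726 ≠ 1, 3428 does not lie in the subgroup.

no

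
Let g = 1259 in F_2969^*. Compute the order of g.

1484

The order of 1259 must divide p − 1 = 2968 = 2^3 · 7 · 53.
Divisors: 1, 2, 4, 7, 8, 14, 28, 53, 56, 106, 212, 371, 424, 742, 1484, 2968.
Check each in increasing order: 1259^1 ≡ 1259;  1259^2 ≡ 2604;  1259^4 ≡ 2589;  1259^7 ≡ 1565;  1259^8 ≡ 1888;  1259^14 ≡ 2769;  1259^28 ≡ 1403;  1259^53 ≡ 2798;  1259^56 ≡ 2931;  1259^106 ≡ 2520;  1259^212 ≡ 2678;  1259^371 ≡ 2005;  1259^424 ≡ 1549;  1259^742 ≡ 2968;  1259^1484 ≡ 1.
Smallest exponent giving 1 is 1484.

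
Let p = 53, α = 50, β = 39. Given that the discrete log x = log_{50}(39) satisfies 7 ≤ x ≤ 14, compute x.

Compute 50^7 mod 53 = 39, then multiply by 50 repeatedly:
  50^7=39
Found 39 at exponent 7.

7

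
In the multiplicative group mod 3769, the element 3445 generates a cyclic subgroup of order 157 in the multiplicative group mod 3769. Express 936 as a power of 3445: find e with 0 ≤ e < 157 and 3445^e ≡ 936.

Baby-step giant-step with m = ceil(sqrt(157)) = 13.
Baby table (3445^j mod 3769 for j=0..12):
  0:1  1:3445  2:3213  3:3001  4:78  5:1111  6:1860  7:400
  8:2315  9:3740  10:1858  11:1048  12:3427
Giant step factor: 3445^(-13) ≡ 2511 (mod 3769).
Scan 936·2511^i mod 3769 for i = 0, 1, …:
  i=0: 936   i=1: 2209   i=2: 2600   i=3: 692
  i=4: 103   i=5: 2341   i=6: 2380   i=7: 2315
Match at i=7, j=8: e = 7·13 + 8 = 99.

99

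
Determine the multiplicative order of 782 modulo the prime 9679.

The order of 782 must divide p − 1 = 9678 = 2 · 3 · 1613.
Divisors: 1, 2, 3, 6, 1613, 3226, 4839, 9678.
Check each in increasing order: 782^1 ≡ 782;  782^2 ≡ 1747;  782^3 ≡ 1415;  782^6 ≡ 8351;  782^1613 ≡ 6766;  782^3226 ≡ 6765;  782^4839 ≡ 9678;  782^9678 ≡ 1.
Smallest exponent giving 1 is 9678.

9678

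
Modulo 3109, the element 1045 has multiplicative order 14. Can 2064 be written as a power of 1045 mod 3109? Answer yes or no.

⟨1045⟩ has order 14; its elements mod 3109 are {1, 69, 598, 766, 845, 1045, 1457, 1652, 2064, 2264, 2343, 2511, 3040, 3108}.
2064 is in this set.

yes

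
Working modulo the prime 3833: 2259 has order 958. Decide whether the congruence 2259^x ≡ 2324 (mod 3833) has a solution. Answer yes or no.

no

2324 ∈ ⟨2259⟩ iff 2324^958 ≡ 1 (mod 3833), since |⟨2259⟩| = 958.
2324^958 mod 3833 = 3472.
Since 3472 ≠ 1, 2324 does not lie in the subgroup.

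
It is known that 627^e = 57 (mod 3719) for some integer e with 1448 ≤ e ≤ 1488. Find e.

1464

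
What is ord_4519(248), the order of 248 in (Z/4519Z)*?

753

The order of 248 must divide p − 1 = 4518 = 2 · 3^2 · 251.
Divisors: 1, 2, 3, 6, 9, 18, 251, 502, 753, 1506, 2259, 4518.
Check each in increasing order: 248^1 ≡ 248;  248^2 ≡ 2757;  248^3 ≡ 1367;  248^6 ≡ 2342;  248^9 ≡ 2062;  248^18 ≡ 3984;  248^251 ≡ 1056;  248^502 ≡ 3462;  248^753 ≡ 1.
Smallest exponent giving 1 is 753.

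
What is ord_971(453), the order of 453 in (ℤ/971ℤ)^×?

The order of 453 must divide p − 1 = 970 = 2 · 5 · 97.
Divisors: 1, 2, 5, 10, 97, 194, 485, 970.
Check each in increasing order: 453^1 ≡ 453;  453^2 ≡ 328;  453^5 ≡ 91;  453^10 ≡ 513;  453^97 ≡ 341;  453^194 ≡ 732;  453^485 ≡ 1.
Smallest exponent giving 1 is 485.

485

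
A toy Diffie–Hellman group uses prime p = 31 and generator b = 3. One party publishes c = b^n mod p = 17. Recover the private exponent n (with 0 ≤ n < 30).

7

Successive powers of 3 modulo 31:
  3^0=1  3^1=3  3^2=9  3^3=27  3^4=19  3^5=26
  3^6=16  3^7=17
So 3^7 ≡ 17 (mod 31), giving n = 7.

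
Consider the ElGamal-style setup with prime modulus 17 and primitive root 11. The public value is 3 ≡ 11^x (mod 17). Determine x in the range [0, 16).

7

Successive powers of 11 modulo 17:
  11^0=1  11^1=11  11^2=2  11^3=5  11^4=4  11^5=10
  11^6=8  11^7=3
So 11^7 ≡ 3 (mod 17), giving x = 7.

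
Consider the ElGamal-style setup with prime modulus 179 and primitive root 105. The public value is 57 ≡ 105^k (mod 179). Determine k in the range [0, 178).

26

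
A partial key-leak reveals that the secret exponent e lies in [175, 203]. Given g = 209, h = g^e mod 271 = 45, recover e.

182

Compute 209^175 mod 271 = 183, then multiply by 209 repeatedly:
  209^175=183  209^176=36  209^177=207  209^178=174  209^179=52
  209^180=28  209^181=161  209^182=45
Found 45 at exponent 182.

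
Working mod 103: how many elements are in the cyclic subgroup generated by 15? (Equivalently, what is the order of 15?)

51

The order of 15 must divide p − 1 = 102 = 2 · 3 · 17.
Divisors: 1, 2, 3, 6, 17, 34, 51, 102.
Check each in increasing order: 15^1 ≡ 15;  15^2 ≡ 19;  15^3 ≡ 79;  15^6 ≡ 61;  15^17 ≡ 46;  15^34 ≡ 56;  15^51 ≡ 1.
Smallest exponent giving 1 is 51.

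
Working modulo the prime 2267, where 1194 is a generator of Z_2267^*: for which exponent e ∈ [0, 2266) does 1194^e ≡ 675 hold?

Baby-step giant-step with m = ceil(sqrt(2266)) = 48.
Baby table (1194^j mod 2267 for j=0..47):
  0:1  1:1194  2:1960  3:696  4:1302  5:1693  6:1545  7:1659
  8:1755  9:762  10:761  11:1834  12:2141  13:1445  14:143  15:717
  16:1439  17:2047  18:292  19:1797  20:1036  21:1469  22:1595  23:150
  24:7  25:1557  26:118  27:338  28:46  29:516  30:1747  31:278
  32:950  33:800  34:793  35:1503  36:1385  37:1047  38:1001  39:485
  40:1005  41:727  42:2044  43:1244  44:451  45:1215  46:2097  47:1050
Giant step factor: 1194^(-48) ≡ 694 (mod 2267).
Scan 675·694^i mod 2267 for i = 0, 1, …:
  i=0: 675   i=1: 1448   i=2: 631   i=3: 383
  i=4: 563   i=5: 798   i=6: 664   i=7: 615
  i=8: 614   i=9: 2187     …   i=28: 826
  i=29: 1960
Match at i=29, j=2: e = 29·48 + 2 = 1394.

1394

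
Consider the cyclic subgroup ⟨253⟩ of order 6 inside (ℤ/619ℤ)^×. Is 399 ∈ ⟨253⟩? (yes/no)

399 ∈ ⟨253⟩ iff 399^6 ≡ 1 (mod 619), since |⟨253⟩| = 6.
399^6 mod 619 = 206.
Since 206 ≠ 1, 399 does not lie in the subgroup.

no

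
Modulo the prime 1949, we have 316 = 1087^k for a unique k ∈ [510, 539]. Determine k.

519

Compute 1087^510 mod 1949 = 1373, then multiply by 1087 repeatedly:
  1087^510=1373  1087^511=1466  1087^512=1209  1087^513=557  1087^514=1269
  1087^515=1460  1087^516=534  1087^517=1605  1087^518=280  1087^519=316
Found 316 at exponent 519.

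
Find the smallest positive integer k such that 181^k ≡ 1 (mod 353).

176

The order of 181 must divide p − 1 = 352 = 2^5 · 11.
Divisors: 1, 2, 4, 8, 11, 16, 22, 32, 44, 88, 176, 352.
Check each in increasing order: 181^1 ≡ 181;  181^2 ≡ 285;  181^4 ≡ 35;  181^8 ≡ 166;  181^11 ≡ 36;  181^16 ≡ 22;  181^22 ≡ 237;  181^32 ≡ 131;  181^44 ≡ 42;  181^88 ≡ 352;  181^176 ≡ 1.
Smallest exponent giving 1 is 176.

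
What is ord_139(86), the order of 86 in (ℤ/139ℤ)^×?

69

The order of 86 must divide p − 1 = 138 = 2 · 3 · 23.
Divisors: 1, 2, 3, 6, 23, 46, 69, 138.
Check each in increasing order: 86^1 ≡ 86;  86^2 ≡ 29;  86^3 ≡ 131;  86^6 ≡ 64;  86^23 ≡ 96;  86^46 ≡ 42;  86^69 ≡ 1.
Smallest exponent giving 1 is 69.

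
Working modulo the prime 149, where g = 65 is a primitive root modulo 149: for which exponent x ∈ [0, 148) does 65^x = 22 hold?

Baby-step giant-step with m = ceil(sqrt(148)) = 13.
Baby table (65^j mod 149 for j=0..12):
  0:1  1:65  2:53  3:18  4:127  5:60  6:26  7:51
  8:37  9:21  10:24  11:70  12:80
Giant step factor: 65^(-13) ≡ 139 (mod 149).
Scan 22·139^i mod 149 for i = 0, 1, …:
  i=0: 22   i=1: 78   i=2: 114   i=3: 52
  i=4: 76   i=5: 134   i=6: 1
Match at i=6, j=0: x = 6·13 + 0 = 78.

78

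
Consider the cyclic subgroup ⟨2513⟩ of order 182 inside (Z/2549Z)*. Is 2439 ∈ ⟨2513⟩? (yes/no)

no

2439 ∈ ⟨2513⟩ iff 2439^182 ≡ 1 (mod 2549), since |⟨2513⟩| = 182.
2439^182 mod 2549 = 1408.
Since 1408 ≠ 1, 2439 does not lie in the subgroup.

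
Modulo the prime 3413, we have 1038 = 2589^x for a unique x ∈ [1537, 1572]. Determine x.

Compute 2589^1537 mod 3413 = 3077, then multiply by 2589 repeatedly:
  2589^1537=3077  2589^1538=411  2589^1539=2636  2589^1540=2017  2589^1541=123
  2589^1542=1038
Found 1038 at exponent 1542.

1542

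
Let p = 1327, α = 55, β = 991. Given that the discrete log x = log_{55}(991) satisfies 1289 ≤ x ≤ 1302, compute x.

Compute 55^1289 mod 1327 = 1283, then multiply by 55 repeatedly:
  55^1289=1283  55^1290=234  55^1291=927  55^1292=559  55^1293=224
  55^1294=377  55^1295=830  55^1296=532  55^1297=66  55^1298=976
  55^1299=600  55^1300=1152  55^1301=991
Found 991 at exponent 1301.

1301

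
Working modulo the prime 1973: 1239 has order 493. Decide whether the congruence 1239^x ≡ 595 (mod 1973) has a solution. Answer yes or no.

595 ∈ ⟨1239⟩ iff 595^493 ≡ 1 (mod 1973), since |⟨1239⟩| = 493.
595^493 mod 1973 = 1972.
Since 1972 ≠ 1, 595 does not lie in the subgroup.

no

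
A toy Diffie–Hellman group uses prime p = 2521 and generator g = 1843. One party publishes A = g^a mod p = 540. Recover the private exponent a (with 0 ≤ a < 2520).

1606

Baby-step giant-step with m = ceil(sqrt(2520)) = 51.
Baby table (1843^j mod 2521 for j=0..50):
  0:1  1:1843  2:862  3:436  4:1870  5:203  6:1021  7:1037
  8:273  9:1460  10:873  11:541  12:1268  13:2478  14:1423  15:749
  16:1420  17:262  18:1355  19:1475  20:787  21:866  22:245  23:276
  24:1947  25:938  26:1849  27:1836  28:566  29:1965  30:1339  31:2239
  32:2121  33:1453  34:577  35:2070  36:737  37:1993  38:2  39:1165
  40:1724  41:872  42:1219  43:406  44:2042  45:2074  46:546  47:399
  48:1746  49:1082  50:15
Giant step factor: 1843^(-51) ≡ 1495 (mod 2521).
Scan 540·1495^i mod 2521 for i = 0, 1, …:
  i=0: 540   i=1: 580   i=2: 2397   i=3: 1174
  i=4: 514   i=5: 2046   i=6: 797   i=7: 1603
  i=8: 1535   i=9: 715     …   i=30: 4
  i=31: 938
Match at i=31, j=25: a = 31·51 + 25 = 1606.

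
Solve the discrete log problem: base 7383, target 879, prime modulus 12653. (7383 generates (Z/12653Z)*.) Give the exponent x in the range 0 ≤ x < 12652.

5877

Baby-step giant-step with m = ceil(sqrt(12652)) = 113.
Baby table (7383^j mod 12653 for j=0..112):
  0:1  1:7383  2:12218  3:2257  4:12083  5:5139  6:7543  7:4116
  8:8575  9:6266  10:2510  11:7338  12:8961  13:9179  14:11742  15:5483
  16:4042  17:6312  18:497  19:12634  20:11559  21:8265  22:7729  23:10830
  24:3583  25:8519  26:10367  27:1564  28:7476  29:2922  30:12414  31:6883
  32:2741  33:4656  34:9700  35:11773  36:6602  37:3210  38:361  39:8133
  40:7454  41:4985  42:9331  43:7841  44:2628  45:5475  46:8243  47:9792
  48:7747  49:4541  50:8406  51:11186  52:107  53:5495  54:4067  55:1092
  56:2275  57:5794  58:9962  59:10210  60:6509  61:12506  62:2857  63:680
  64:9852  65:7872  66:3747  67:4643  68:2292  69:4775  70:2567  71:10620
  72:9472  73:11298  74:4558  75:7387  76:3791  77:517  78:8458  79:2859
  80:2793  81:8982  82:12386  83:2607  84:2268  85:4725  86:354  87:7064
  88:10499  89:1839  90:668  91:9827  92:439  93:1969  94:11483  95:3889
  96:2830  97:3787  98:8944  99:10198  100:6484  101:5073  102:1079  103:7520
  104:11449  105:5927  106:4967  107:2967  108:3018  109:12614  110:3082  111:4312
  112:548
Giant step factor: 7383^(-113) ≡ 8955 (mod 12653).
Scan 879·8955^i mod 12653 for i = 0, 1, …:
  i=0: 879   i=1: 1279   i=2: 2480   i=3: 2385
  i=4: 12064   i=5: 1806   i=6: 2196   i=7: 2418
  i=8: 3907   i=9: 1640     …   i=51: 2027
  i=52: 7383
Match at i=52, j=1: x = 52·113 + 1 = 5877.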